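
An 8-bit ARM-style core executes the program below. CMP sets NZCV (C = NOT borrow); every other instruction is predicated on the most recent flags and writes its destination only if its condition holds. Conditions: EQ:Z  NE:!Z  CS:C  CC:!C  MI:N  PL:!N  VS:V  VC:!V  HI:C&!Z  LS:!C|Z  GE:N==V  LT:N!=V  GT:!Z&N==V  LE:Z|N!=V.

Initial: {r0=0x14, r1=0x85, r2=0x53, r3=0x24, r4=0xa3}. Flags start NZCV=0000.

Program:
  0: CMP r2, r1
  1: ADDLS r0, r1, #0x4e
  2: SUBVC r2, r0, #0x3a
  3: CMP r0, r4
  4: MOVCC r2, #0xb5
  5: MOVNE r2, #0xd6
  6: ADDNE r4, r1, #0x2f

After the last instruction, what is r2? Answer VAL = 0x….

[0] flags=1001 → (cmp)
[1] flags=1001 LS?T → r0=0xd3
[2] flags=1001 VC?F → skip
[3] flags=0010 → (cmp)
[4] flags=0010 CC?F → skip
[5] flags=0010 NE?T → r2=0xd6
[6] flags=0010 NE?T → r4=0xb4

VAL = 0xd6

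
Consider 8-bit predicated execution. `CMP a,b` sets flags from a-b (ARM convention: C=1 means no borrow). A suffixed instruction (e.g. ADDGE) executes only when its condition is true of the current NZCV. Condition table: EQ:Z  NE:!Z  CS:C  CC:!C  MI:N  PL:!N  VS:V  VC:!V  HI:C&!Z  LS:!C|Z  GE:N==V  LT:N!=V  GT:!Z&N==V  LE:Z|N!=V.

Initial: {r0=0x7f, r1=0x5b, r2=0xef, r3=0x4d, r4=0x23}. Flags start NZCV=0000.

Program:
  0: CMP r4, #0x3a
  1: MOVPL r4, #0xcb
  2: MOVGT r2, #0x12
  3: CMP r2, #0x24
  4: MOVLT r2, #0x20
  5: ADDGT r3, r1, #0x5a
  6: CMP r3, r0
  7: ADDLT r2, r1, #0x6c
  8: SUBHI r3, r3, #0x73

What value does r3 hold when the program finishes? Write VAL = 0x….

VAL = 0x4d

0: ✓ CMP  NZCV=1000
1: · MOVPL
2: · MOVGT
3: ✓ CMP  NZCV=1010
4: ✓ MOVLT  r2←0x20
5: · ADDGT
6: ✓ CMP  NZCV=1000
7: ✓ ADDLT  r2←0xc7
8: · SUBHI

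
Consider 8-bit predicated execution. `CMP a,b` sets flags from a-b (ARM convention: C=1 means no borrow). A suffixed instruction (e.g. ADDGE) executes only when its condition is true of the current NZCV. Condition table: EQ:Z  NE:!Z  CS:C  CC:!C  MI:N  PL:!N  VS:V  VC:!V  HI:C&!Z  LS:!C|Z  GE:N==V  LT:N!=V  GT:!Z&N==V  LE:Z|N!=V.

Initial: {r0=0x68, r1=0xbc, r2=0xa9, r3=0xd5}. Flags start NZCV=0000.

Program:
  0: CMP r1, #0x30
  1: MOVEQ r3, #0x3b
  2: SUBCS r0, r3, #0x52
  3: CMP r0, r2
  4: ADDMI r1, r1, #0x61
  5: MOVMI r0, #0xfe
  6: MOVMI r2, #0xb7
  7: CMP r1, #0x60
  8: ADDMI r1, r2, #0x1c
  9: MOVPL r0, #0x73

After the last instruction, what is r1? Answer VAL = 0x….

VAL = 0xd3

0: ✓ CMP  NZCV=1010
1: · MOVEQ
2: ✓ SUBCS  r0←0x83
3: ✓ CMP  NZCV=1000
4: ✓ ADDMI  r1←0x1d
5: ✓ MOVMI  r0←0xfe
6: ✓ MOVMI  r2←0xb7
7: ✓ CMP  NZCV=1000
8: ✓ ADDMI  r1←0xd3
9: · MOVPL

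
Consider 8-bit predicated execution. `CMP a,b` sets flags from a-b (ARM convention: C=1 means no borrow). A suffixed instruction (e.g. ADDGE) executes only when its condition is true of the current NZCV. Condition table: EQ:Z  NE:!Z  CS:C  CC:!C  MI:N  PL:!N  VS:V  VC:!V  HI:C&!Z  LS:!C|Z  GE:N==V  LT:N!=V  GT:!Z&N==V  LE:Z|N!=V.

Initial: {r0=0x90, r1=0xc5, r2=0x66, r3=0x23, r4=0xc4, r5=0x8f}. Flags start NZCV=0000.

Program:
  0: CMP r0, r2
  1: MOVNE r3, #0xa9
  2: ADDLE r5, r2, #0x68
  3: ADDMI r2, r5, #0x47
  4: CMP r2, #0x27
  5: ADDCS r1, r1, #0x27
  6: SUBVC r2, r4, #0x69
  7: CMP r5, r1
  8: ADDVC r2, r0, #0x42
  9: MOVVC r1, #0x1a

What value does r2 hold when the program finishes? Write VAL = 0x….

0: ✓ CMP  NZCV=0011
1: ✓ MOVNE  r3←0xa9
2: ✓ ADDLE  r5←0xce
3: · ADDMI
4: ✓ CMP  NZCV=0010
5: ✓ ADDCS  r1←0xec
6: ✓ SUBVC  r2←0x5b
7: ✓ CMP  NZCV=1000
8: ✓ ADDVC  r2←0xd2
9: ✓ MOVVC  r1←0x1a

VAL = 0xd2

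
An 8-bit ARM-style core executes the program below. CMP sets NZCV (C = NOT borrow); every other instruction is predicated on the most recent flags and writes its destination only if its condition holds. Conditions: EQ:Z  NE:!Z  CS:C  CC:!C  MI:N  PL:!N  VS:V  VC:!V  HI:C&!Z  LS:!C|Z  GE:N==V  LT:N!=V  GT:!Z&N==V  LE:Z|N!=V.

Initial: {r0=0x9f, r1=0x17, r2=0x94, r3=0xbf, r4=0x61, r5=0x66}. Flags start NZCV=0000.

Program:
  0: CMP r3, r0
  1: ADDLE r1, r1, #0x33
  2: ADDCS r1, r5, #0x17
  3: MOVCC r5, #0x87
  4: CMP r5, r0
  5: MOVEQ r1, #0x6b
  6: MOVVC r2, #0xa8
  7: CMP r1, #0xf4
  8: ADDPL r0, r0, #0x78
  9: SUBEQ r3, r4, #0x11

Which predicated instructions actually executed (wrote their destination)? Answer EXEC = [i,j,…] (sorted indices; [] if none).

0: ✓ CMP  NZCV=0010
1: · ADDLE
2: ✓ ADDCS  r1←0x7d
3: · MOVCC
4: ✓ CMP  NZCV=1001
5: · MOVEQ
6: · MOVVC
7: ✓ CMP  NZCV=1001
8: · ADDPL
9: · SUBEQ

EXEC = [2]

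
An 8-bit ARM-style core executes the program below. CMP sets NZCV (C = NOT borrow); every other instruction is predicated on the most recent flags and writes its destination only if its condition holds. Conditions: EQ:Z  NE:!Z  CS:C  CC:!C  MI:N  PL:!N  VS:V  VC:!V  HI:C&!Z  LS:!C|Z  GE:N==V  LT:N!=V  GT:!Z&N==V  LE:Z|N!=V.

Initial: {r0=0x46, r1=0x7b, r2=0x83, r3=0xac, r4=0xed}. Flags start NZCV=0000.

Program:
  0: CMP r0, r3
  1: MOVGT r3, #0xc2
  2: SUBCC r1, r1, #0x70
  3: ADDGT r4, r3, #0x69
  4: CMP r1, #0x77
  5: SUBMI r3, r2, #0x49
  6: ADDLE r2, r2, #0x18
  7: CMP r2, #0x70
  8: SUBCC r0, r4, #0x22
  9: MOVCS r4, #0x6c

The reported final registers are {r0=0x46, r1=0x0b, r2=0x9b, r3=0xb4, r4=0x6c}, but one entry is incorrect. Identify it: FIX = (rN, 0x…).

FIX = (r3, 0x3a)

0: ✓ CMP  NZCV=1001
1: ✓ MOVGT  r3←0xc2
2: ✓ SUBCC  r1←0x0b
3: ✓ ADDGT  r4←0x2b
4: ✓ CMP  NZCV=1000
5: ✓ SUBMI  r3←0x3a
6: ✓ ADDLE  r2←0x9b
7: ✓ CMP  NZCV=0011
8: · SUBCC
9: ✓ MOVCS  r4←0x6c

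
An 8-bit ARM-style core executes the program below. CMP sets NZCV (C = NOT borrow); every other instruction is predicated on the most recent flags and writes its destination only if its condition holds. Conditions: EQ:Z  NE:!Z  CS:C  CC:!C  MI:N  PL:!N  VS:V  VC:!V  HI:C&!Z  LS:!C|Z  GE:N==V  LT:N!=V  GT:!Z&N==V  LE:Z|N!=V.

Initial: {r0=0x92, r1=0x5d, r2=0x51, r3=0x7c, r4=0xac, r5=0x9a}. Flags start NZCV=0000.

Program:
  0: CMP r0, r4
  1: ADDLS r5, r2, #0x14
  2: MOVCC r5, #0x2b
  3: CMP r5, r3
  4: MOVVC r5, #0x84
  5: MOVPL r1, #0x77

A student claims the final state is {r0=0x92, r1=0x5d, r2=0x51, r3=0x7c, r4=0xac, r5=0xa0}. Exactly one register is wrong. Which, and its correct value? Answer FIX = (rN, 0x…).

0: ✓ CMP  NZCV=1000
1: ✓ ADDLS  r5←0x65
2: ✓ MOVCC  r5←0x2b
3: ✓ CMP  NZCV=1000
4: ✓ MOVVC  r5←0x84
5: · MOVPL

FIX = (r5, 0x84)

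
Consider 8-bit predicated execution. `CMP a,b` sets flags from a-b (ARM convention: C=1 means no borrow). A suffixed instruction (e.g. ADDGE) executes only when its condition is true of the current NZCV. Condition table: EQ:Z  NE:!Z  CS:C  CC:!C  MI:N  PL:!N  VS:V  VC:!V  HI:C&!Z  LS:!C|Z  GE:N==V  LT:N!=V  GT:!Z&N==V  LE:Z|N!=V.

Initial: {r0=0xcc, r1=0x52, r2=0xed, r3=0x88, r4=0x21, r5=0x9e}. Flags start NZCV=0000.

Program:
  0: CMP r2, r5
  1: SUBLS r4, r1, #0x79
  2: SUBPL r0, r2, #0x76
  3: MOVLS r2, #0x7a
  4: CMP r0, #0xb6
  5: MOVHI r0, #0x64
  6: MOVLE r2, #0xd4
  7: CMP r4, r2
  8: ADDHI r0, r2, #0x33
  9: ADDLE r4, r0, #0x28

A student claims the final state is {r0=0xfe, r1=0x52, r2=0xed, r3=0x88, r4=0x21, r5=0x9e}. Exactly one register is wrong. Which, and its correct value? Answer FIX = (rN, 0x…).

0: ✓ CMP  NZCV=0010
1: · SUBLS
2: ✓ SUBPL  r0←0x77
3: · MOVLS
4: ✓ CMP  NZCV=1001
5: · MOVHI
6: · MOVLE
7: ✓ CMP  NZCV=0000
8: · ADDHI
9: · ADDLE

FIX = (r0, 0x77)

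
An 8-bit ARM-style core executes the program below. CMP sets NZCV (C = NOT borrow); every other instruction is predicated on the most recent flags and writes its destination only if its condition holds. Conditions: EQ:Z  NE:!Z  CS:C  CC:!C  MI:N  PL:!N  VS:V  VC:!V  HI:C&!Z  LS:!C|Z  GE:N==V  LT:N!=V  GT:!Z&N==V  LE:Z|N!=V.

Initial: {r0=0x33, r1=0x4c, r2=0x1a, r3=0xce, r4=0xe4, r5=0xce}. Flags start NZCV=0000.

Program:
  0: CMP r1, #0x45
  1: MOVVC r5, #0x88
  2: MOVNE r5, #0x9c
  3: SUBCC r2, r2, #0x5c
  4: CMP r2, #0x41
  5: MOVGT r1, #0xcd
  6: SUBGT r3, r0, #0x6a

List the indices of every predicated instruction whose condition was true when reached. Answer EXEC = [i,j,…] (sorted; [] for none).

0: ✓ CMP  NZCV=0010
1: ✓ MOVVC  r5←0x88
2: ✓ MOVNE  r5←0x9c
3: · SUBCC
4: ✓ CMP  NZCV=1000
5: · MOVGT
6: · SUBGT

EXEC = [1,2]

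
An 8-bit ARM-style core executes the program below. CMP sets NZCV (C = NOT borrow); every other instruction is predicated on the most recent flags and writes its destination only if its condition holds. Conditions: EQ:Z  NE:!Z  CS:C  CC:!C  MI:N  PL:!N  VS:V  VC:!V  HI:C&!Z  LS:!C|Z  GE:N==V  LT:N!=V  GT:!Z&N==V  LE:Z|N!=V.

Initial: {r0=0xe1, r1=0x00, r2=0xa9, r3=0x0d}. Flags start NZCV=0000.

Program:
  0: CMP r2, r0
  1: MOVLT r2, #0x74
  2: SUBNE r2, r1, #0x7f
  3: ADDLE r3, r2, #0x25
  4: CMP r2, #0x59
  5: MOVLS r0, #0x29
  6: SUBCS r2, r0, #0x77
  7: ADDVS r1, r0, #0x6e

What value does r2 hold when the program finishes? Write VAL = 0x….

VAL = 0x6a

0: ✓ CMP  NZCV=1000
1: ✓ MOVLT  r2←0x74
2: ✓ SUBNE  r2←0x81
3: ✓ ADDLE  r3←0xa6
4: ✓ CMP  NZCV=0011
5: · MOVLS
6: ✓ SUBCS  r2←0x6a
7: ✓ ADDVS  r1←0x4f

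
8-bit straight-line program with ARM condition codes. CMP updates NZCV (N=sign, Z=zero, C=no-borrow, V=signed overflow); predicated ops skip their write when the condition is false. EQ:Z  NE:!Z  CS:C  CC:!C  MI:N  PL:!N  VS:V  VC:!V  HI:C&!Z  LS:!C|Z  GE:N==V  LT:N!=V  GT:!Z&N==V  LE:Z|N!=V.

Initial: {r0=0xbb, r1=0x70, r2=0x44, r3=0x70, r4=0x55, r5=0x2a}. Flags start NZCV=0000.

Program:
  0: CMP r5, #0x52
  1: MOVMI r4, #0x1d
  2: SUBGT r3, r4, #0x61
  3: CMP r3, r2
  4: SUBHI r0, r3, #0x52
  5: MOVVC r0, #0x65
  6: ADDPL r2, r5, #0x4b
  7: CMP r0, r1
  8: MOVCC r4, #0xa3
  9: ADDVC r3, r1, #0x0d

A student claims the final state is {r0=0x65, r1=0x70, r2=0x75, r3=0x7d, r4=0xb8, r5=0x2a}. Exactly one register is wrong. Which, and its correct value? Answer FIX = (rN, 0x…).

FIX = (r4, 0xa3)

0: ✓ CMP  NZCV=1000
1: ✓ MOVMI  r4←0x1d
2: · SUBGT
3: ✓ CMP  NZCV=0010
4: ✓ SUBHI  r0←0x1e
5: ✓ MOVVC  r0←0x65
6: ✓ ADDPL  r2←0x75
7: ✓ CMP  NZCV=1000
8: ✓ MOVCC  r4←0xa3
9: ✓ ADDVC  r3←0x7d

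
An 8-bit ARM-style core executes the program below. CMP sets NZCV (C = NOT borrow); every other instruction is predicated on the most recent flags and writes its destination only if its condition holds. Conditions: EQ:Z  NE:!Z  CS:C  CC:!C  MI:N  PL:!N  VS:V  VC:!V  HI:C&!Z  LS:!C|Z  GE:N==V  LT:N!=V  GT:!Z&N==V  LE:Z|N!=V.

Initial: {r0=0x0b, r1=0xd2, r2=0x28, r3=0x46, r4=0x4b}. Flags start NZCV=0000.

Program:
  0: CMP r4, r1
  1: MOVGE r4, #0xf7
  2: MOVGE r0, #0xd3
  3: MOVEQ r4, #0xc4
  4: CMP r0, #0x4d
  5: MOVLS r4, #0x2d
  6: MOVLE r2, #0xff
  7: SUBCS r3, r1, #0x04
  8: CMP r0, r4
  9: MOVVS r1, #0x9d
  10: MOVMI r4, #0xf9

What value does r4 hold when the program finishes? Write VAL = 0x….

0: ✓ CMP  NZCV=0000
1: ✓ MOVGE  r4←0xf7
2: ✓ MOVGE  r0←0xd3
3: · MOVEQ
4: ✓ CMP  NZCV=1010
5: · MOVLS
6: ✓ MOVLE  r2←0xff
7: ✓ SUBCS  r3←0xce
8: ✓ CMP  NZCV=1000
9: · MOVVS
10: ✓ MOVMI  r4←0xf9

VAL = 0xf9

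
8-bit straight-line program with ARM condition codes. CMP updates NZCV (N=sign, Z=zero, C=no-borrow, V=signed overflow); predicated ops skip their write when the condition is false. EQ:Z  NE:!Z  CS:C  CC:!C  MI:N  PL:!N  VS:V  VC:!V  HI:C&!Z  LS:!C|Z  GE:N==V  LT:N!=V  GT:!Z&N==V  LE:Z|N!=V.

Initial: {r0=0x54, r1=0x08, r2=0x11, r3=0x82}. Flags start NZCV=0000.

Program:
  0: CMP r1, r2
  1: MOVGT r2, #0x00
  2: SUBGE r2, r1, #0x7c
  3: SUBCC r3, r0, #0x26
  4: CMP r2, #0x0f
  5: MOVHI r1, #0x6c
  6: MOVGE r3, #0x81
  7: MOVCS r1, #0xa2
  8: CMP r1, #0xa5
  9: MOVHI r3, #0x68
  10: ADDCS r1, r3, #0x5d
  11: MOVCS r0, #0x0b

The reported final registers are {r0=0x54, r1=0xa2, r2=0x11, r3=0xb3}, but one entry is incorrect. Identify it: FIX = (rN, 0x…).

[0] flags=1000 → (cmp)
[1] flags=1000 GT?F → skip
[2] flags=1000 GE?F → skip
[3] flags=1000 CC?T → r3=0x2e
[4] flags=0010 → (cmp)
[5] flags=0010 HI?T → r1=0x6c
[6] flags=0010 GE?T → r3=0x81
[7] flags=0010 CS?T → r1=0xa2
[8] flags=1000 → (cmp)
[9] flags=1000 HI?F → skip
[10] flags=1000 CS?F → skip
[11] flags=1000 CS?F → skip

FIX = (r3, 0x81)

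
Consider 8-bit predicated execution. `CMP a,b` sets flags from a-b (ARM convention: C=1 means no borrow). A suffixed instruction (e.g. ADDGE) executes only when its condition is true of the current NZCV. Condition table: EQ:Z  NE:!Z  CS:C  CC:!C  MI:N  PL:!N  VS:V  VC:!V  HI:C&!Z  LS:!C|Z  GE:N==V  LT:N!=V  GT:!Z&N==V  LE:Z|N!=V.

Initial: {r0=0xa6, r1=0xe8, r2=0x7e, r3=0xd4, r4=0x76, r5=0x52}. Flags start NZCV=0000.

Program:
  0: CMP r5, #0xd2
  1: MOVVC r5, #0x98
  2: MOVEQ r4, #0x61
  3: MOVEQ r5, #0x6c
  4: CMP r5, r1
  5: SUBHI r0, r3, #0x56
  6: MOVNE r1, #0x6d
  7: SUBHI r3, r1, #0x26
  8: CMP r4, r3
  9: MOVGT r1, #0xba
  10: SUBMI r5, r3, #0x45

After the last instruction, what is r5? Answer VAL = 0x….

VAL = 0x8f

0: ✓ CMP  NZCV=1001
1: · MOVVC
2: · MOVEQ
3: · MOVEQ
4: ✓ CMP  NZCV=0000
5: · SUBHI
6: ✓ MOVNE  r1←0x6d
7: · SUBHI
8: ✓ CMP  NZCV=1001
9: ✓ MOVGT  r1←0xba
10: ✓ SUBMI  r5←0x8f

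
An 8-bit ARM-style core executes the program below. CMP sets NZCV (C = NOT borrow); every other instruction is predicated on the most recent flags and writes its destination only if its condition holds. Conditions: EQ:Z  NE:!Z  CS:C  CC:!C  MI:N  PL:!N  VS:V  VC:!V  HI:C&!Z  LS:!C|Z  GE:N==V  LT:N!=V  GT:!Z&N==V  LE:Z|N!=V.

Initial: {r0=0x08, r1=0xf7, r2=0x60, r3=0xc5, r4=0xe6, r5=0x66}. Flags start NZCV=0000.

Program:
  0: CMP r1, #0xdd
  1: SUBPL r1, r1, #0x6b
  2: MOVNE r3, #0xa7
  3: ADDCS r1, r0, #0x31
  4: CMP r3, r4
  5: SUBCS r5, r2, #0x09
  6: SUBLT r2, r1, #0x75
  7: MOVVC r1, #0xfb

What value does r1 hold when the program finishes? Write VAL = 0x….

VAL = 0xfb

[0] flags=0010 → (cmp)
[1] flags=0010 PL?T → r1=0x8c
[2] flags=0010 NE?T → r3=0xa7
[3] flags=0010 CS?T → r1=0x39
[4] flags=1000 → (cmp)
[5] flags=1000 CS?F → skip
[6] flags=1000 LT?T → r2=0xc4
[7] flags=1000 VC?T → r1=0xfb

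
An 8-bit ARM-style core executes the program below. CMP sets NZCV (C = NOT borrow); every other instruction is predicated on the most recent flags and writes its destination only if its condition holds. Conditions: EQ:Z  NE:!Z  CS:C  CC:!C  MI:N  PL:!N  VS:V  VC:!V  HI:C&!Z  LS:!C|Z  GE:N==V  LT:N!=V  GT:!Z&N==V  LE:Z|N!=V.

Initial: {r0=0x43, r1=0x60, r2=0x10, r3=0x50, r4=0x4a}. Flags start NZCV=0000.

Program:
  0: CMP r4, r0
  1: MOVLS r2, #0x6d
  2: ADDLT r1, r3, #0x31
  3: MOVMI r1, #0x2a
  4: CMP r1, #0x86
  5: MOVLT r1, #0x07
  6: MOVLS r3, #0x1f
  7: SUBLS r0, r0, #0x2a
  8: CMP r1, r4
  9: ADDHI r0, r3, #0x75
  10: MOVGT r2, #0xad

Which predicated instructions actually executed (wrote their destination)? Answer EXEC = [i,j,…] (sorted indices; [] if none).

[0] flags=0010 → (cmp)
[1] flags=0010 LS?F → skip
[2] flags=0010 LT?F → skip
[3] flags=0010 MI?F → skip
[4] flags=1001 → (cmp)
[5] flags=1001 LT?F → skip
[6] flags=1001 LS?T → r3=0x1f
[7] flags=1001 LS?T → r0=0x19
[8] flags=0010 → (cmp)
[9] flags=0010 HI?T → r0=0x94
[10] flags=0010 GT?T → r2=0xad

EXEC = [6,7,9,10]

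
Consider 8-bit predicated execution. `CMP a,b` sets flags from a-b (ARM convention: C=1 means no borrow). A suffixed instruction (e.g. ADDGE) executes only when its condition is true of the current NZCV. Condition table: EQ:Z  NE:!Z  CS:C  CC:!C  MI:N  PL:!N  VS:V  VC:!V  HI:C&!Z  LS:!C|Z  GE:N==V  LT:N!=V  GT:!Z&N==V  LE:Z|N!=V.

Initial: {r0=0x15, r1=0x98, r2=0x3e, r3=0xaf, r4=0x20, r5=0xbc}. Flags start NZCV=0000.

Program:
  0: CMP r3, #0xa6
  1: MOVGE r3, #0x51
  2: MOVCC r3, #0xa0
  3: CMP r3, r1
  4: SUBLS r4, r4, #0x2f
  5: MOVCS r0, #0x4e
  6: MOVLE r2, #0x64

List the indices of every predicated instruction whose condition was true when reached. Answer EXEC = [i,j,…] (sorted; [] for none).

EXEC = [1,4]

[0] flags=0010 → (cmp)
[1] flags=0010 GE?T → r3=0x51
[2] flags=0010 CC?F → skip
[3] flags=1001 → (cmp)
[4] flags=1001 LS?T → r4=0xf1
[5] flags=1001 CS?F → skip
[6] flags=1001 LE?F → skip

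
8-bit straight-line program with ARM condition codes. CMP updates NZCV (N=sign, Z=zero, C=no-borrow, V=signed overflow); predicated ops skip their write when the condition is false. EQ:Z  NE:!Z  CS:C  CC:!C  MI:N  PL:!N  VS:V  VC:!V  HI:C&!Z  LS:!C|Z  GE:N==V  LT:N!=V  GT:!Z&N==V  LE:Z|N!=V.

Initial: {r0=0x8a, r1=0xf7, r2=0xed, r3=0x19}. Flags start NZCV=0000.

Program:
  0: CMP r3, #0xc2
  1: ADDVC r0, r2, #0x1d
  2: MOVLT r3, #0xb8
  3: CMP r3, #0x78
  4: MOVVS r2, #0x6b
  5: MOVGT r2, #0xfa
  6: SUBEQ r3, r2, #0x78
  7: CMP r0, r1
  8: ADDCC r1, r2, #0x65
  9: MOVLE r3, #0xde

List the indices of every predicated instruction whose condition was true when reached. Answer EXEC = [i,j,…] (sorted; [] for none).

EXEC = [1,8]

0: ✓ CMP  NZCV=0000
1: ✓ ADDVC  r0←0x0a
2: · MOVLT
3: ✓ CMP  NZCV=1000
4: · MOVVS
5: · MOVGT
6: · SUBEQ
7: ✓ CMP  NZCV=0000
8: ✓ ADDCC  r1←0x52
9: · MOVLE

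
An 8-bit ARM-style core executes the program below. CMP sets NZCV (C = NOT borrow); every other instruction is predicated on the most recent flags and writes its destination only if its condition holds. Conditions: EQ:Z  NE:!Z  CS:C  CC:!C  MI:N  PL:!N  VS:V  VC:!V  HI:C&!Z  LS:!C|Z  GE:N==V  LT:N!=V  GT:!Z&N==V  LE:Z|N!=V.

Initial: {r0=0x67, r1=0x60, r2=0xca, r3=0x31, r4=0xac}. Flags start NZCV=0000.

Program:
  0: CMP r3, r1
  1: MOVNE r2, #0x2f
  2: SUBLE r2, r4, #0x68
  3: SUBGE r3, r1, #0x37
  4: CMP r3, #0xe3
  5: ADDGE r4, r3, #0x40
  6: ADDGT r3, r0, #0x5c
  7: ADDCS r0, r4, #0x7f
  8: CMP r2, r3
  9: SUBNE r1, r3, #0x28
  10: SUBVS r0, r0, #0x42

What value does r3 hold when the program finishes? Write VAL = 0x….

VAL = 0xc3

0: ✓ CMP  NZCV=1000
1: ✓ MOVNE  r2←0x2f
2: ✓ SUBLE  r2←0x44
3: · SUBGE
4: ✓ CMP  NZCV=0000
5: ✓ ADDGE  r4←0x71
6: ✓ ADDGT  r3←0xc3
7: · ADDCS
8: ✓ CMP  NZCV=1001
9: ✓ SUBNE  r1←0x9b
10: ✓ SUBVS  r0←0x25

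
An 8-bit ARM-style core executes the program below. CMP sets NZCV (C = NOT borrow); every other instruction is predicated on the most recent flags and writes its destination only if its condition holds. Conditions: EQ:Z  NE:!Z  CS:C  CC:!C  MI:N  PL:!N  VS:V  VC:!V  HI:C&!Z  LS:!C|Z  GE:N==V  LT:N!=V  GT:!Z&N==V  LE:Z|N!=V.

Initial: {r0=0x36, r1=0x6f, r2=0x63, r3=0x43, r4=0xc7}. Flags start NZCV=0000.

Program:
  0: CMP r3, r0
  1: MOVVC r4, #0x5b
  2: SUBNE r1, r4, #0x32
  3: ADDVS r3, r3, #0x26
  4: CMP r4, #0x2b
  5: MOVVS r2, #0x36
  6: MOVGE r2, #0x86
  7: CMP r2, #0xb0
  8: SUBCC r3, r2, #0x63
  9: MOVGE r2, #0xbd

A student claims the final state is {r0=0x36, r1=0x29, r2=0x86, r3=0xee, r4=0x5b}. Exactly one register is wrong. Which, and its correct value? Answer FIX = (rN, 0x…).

[0] flags=0010 → (cmp)
[1] flags=0010 VC?T → r4=0x5b
[2] flags=0010 NE?T → r1=0x29
[3] flags=0010 VS?F → skip
[4] flags=0010 → (cmp)
[5] flags=0010 VS?F → skip
[6] flags=0010 GE?T → r2=0x86
[7] flags=1000 → (cmp)
[8] flags=1000 CC?T → r3=0x23
[9] flags=1000 GE?F → skip

FIX = (r3, 0x23)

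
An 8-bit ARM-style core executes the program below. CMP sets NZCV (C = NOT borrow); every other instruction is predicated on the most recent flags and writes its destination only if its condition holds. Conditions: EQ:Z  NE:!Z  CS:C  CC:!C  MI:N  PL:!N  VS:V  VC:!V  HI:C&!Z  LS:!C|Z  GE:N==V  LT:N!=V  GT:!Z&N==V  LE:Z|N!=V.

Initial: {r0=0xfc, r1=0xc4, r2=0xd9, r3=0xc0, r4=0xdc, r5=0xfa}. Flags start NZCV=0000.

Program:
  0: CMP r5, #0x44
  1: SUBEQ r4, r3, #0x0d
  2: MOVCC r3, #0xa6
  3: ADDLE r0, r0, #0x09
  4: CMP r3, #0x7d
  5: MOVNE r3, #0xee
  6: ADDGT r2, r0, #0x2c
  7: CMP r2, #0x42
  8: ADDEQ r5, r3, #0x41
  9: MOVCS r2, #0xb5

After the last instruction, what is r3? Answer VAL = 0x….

VAL = 0xee

[0] flags=1010 → (cmp)
[1] flags=1010 EQ?F → skip
[2] flags=1010 CC?F → skip
[3] flags=1010 LE?T → r0=0x05
[4] flags=0011 → (cmp)
[5] flags=0011 NE?T → r3=0xee
[6] flags=0011 GT?F → skip
[7] flags=1010 → (cmp)
[8] flags=1010 EQ?F → skip
[9] flags=1010 CS?T → r2=0xb5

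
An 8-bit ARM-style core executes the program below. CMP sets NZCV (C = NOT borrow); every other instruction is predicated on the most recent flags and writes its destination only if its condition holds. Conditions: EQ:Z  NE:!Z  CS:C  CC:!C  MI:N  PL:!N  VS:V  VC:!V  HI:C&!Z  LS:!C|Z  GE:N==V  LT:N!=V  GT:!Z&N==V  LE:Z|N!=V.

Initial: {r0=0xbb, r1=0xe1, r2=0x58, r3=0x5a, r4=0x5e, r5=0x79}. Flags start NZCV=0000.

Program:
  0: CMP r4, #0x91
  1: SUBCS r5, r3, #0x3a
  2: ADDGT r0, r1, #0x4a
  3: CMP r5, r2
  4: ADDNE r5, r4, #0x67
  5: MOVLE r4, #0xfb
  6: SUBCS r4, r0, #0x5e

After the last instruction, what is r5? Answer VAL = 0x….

[0] flags=1001 → (cmp)
[1] flags=1001 CS?F → skip
[2] flags=1001 GT?T → r0=0x2b
[3] flags=0010 → (cmp)
[4] flags=0010 NE?T → r5=0xc5
[5] flags=0010 LE?F → skip
[6] flags=0010 CS?T → r4=0xcd

VAL = 0xc5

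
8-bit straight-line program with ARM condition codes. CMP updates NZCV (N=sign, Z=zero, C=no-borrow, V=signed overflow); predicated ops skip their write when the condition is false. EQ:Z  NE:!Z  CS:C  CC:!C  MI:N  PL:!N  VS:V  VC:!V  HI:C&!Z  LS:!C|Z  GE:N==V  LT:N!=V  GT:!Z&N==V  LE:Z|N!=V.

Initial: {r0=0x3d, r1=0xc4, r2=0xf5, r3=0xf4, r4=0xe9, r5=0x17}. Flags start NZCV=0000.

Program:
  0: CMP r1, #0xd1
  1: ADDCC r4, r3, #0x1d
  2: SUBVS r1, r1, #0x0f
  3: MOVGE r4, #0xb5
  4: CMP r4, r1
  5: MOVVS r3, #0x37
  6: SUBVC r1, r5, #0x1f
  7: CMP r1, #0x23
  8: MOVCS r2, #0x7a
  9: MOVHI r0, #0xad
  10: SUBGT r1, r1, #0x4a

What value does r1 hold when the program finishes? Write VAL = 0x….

[0] flags=1000 → (cmp)
[1] flags=1000 CC?T → r4=0x11
[2] flags=1000 VS?F → skip
[3] flags=1000 GE?F → skip
[4] flags=0000 → (cmp)
[5] flags=0000 VS?F → skip
[6] flags=0000 VC?T → r1=0xf8
[7] flags=1010 → (cmp)
[8] flags=1010 CS?T → r2=0x7a
[9] flags=1010 HI?T → r0=0xad
[10] flags=1010 GT?F → skip

VAL = 0xf8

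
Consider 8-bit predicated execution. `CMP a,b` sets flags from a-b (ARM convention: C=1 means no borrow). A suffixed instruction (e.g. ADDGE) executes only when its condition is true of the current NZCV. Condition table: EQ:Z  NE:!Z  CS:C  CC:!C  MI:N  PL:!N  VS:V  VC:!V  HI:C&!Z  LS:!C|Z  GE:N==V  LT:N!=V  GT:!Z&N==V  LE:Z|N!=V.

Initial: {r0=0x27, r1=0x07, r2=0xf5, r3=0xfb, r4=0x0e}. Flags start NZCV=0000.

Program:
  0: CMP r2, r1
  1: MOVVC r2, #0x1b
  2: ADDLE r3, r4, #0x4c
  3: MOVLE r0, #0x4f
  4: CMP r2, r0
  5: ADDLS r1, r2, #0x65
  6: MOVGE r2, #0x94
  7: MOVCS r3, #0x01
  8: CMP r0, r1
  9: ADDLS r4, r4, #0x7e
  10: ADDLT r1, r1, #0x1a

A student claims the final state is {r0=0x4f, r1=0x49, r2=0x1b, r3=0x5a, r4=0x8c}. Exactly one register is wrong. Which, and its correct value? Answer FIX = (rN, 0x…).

0: ✓ CMP  NZCV=1010
1: ✓ MOVVC  r2←0x1b
2: ✓ ADDLE  r3←0x5a
3: ✓ MOVLE  r0←0x4f
4: ✓ CMP  NZCV=1000
5: ✓ ADDLS  r1←0x80
6: · MOVGE
7: · MOVCS
8: ✓ CMP  NZCV=1001
9: ✓ ADDLS  r4←0x8c
10: · ADDLT

FIX = (r1, 0x80)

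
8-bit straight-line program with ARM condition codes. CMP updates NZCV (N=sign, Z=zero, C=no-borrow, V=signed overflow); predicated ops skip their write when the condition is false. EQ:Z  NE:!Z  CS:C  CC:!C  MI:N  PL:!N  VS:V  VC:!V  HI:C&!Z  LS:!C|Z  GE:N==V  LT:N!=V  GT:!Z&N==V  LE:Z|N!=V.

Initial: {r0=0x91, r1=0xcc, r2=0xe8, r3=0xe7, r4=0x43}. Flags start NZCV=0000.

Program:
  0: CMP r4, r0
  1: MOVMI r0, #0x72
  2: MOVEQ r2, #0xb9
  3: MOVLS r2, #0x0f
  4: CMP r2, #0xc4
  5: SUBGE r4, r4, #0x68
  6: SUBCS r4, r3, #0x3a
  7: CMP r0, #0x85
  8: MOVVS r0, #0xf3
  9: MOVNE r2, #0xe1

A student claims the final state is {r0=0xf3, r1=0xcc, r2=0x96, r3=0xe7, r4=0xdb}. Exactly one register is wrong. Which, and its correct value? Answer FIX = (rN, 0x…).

0: ✓ CMP  NZCV=1001
1: ✓ MOVMI  r0←0x72
2: · MOVEQ
3: ✓ MOVLS  r2←0x0f
4: ✓ CMP  NZCV=0000
5: ✓ SUBGE  r4←0xdb
6: · SUBCS
7: ✓ CMP  NZCV=1001
8: ✓ MOVVS  r0←0xf3
9: ✓ MOVNE  r2←0xe1

FIX = (r2, 0xe1)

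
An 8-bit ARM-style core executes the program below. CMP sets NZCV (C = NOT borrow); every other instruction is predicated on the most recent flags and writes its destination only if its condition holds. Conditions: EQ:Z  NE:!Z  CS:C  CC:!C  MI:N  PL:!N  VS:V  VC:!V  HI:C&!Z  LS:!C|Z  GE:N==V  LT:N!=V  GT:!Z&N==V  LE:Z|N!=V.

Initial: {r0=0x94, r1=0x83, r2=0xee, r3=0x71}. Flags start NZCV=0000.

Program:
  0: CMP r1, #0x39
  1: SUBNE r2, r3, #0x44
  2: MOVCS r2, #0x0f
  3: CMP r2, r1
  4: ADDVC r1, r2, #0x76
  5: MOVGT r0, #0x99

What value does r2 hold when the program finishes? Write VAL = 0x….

0: ✓ CMP  NZCV=0011
1: ✓ SUBNE  r2←0x2d
2: ✓ MOVCS  r2←0x0f
3: ✓ CMP  NZCV=1001
4: · ADDVC
5: ✓ MOVGT  r0←0x99

VAL = 0x0f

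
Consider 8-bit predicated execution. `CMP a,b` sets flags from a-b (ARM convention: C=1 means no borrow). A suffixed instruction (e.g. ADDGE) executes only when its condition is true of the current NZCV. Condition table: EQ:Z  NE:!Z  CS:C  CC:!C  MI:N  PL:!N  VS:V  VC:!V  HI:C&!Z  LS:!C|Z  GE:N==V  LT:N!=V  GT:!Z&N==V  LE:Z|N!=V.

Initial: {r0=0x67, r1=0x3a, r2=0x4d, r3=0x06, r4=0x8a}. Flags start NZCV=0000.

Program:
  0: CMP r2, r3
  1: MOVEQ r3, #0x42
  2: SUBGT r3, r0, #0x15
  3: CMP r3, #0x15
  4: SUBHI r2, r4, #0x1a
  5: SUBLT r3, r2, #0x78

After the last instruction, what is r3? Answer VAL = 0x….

VAL = 0x52

0: ✓ CMP  NZCV=0010
1: · MOVEQ
2: ✓ SUBGT  r3←0x52
3: ✓ CMP  NZCV=0010
4: ✓ SUBHI  r2←0x70
5: · SUBLT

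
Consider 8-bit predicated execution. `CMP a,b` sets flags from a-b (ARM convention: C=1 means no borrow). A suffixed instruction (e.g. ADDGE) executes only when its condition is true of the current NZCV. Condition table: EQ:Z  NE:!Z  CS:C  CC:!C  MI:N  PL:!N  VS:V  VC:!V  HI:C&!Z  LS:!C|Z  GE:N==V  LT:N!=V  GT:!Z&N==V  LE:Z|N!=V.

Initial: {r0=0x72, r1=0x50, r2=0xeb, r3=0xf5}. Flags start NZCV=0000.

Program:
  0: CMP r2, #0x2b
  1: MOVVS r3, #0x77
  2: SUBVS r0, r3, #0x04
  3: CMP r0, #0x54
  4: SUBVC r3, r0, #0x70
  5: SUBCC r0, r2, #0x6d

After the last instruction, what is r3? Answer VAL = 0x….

0: ✓ CMP  NZCV=1010
1: · MOVVS
2: · SUBVS
3: ✓ CMP  NZCV=0010
4: ✓ SUBVC  r3←0x02
5: · SUBCC

VAL = 0x02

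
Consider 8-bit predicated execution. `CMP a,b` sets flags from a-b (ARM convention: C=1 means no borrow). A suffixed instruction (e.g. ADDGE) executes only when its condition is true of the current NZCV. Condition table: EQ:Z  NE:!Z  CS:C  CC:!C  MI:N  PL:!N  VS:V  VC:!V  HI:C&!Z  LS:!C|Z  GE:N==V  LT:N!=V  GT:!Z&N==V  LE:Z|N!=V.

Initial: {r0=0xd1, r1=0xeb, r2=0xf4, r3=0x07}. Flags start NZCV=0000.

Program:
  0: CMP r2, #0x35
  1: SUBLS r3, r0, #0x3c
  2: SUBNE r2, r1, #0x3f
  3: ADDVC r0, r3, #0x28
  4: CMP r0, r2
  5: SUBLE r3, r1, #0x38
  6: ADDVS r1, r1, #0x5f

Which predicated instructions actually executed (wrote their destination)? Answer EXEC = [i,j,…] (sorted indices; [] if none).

[0] flags=1010 → (cmp)
[1] flags=1010 LS?F → skip
[2] flags=1010 NE?T → r2=0xac
[3] flags=1010 VC?T → r0=0x2f
[4] flags=1001 → (cmp)
[5] flags=1001 LE?F → skip
[6] flags=1001 VS?T → r1=0x4a

EXEC = [2,3,6]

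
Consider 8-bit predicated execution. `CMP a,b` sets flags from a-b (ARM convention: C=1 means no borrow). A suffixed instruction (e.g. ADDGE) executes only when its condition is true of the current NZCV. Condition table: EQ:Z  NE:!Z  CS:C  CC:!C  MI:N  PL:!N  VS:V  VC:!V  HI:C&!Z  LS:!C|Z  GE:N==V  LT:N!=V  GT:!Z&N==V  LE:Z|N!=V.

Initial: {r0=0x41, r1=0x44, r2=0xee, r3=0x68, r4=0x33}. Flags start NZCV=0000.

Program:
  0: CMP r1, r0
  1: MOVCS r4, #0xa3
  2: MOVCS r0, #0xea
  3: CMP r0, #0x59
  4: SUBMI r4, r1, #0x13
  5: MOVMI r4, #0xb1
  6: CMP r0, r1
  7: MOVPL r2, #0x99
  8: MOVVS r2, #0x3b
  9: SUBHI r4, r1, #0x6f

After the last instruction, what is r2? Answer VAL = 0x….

VAL = 0xee

0: ✓ CMP  NZCV=0010
1: ✓ MOVCS  r4←0xa3
2: ✓ MOVCS  r0←0xea
3: ✓ CMP  NZCV=1010
4: ✓ SUBMI  r4←0x31
5: ✓ MOVMI  r4←0xb1
6: ✓ CMP  NZCV=1010
7: · MOVPL
8: · MOVVS
9: ✓ SUBHI  r4←0xd5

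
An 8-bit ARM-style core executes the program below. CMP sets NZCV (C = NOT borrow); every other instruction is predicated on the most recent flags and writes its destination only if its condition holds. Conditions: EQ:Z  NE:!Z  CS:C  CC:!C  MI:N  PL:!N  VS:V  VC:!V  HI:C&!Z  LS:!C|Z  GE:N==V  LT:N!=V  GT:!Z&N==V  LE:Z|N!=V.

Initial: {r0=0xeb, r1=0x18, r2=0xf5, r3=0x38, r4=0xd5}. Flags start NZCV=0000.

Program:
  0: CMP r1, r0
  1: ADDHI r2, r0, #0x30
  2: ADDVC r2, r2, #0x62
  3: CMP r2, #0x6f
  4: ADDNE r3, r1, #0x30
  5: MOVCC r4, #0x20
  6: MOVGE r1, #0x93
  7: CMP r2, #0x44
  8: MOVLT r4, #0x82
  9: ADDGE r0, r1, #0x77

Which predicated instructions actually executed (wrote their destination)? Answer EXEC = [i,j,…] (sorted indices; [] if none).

[0] flags=0000 → (cmp)
[1] flags=0000 HI?F → skip
[2] flags=0000 VC?T → r2=0x57
[3] flags=1000 → (cmp)
[4] flags=1000 NE?T → r3=0x48
[5] flags=1000 CC?T → r4=0x20
[6] flags=1000 GE?F → skip
[7] flags=0010 → (cmp)
[8] flags=0010 LT?F → skip
[9] flags=0010 GE?T → r0=0x8f

EXEC = [2,4,5,9]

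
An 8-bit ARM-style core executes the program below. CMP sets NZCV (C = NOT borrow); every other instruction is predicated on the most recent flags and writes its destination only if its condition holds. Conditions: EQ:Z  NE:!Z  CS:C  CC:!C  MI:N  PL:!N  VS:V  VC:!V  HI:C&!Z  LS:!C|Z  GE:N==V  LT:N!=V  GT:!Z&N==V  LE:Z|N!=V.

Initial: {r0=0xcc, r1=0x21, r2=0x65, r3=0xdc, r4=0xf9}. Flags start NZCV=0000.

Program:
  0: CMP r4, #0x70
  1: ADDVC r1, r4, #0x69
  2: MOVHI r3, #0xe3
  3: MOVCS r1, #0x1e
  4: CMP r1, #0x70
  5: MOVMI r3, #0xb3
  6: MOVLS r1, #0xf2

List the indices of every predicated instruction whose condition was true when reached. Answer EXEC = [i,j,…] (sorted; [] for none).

EXEC = [1,2,3,5,6]

0: ✓ CMP  NZCV=1010
1: ✓ ADDVC  r1←0x62
2: ✓ MOVHI  r3←0xe3
3: ✓ MOVCS  r1←0x1e
4: ✓ CMP  NZCV=1000
5: ✓ MOVMI  r3←0xb3
6: ✓ MOVLS  r1←0xf2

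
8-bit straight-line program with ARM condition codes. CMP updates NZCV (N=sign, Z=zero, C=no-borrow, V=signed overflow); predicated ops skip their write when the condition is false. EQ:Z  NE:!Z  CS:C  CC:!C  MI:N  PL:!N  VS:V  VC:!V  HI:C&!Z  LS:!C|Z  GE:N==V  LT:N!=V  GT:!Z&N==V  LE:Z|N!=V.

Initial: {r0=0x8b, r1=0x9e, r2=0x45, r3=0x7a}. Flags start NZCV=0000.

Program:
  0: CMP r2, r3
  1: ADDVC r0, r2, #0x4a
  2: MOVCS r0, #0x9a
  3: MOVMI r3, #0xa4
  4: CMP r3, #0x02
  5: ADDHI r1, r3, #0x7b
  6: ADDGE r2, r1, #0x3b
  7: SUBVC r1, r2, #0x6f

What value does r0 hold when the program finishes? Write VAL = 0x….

[0] flags=1000 → (cmp)
[1] flags=1000 VC?T → r0=0x8f
[2] flags=1000 CS?F → skip
[3] flags=1000 MI?T → r3=0xa4
[4] flags=1010 → (cmp)
[5] flags=1010 HI?T → r1=0x1f
[6] flags=1010 GE?F → skip
[7] flags=1010 VC?T → r1=0xd6

VAL = 0x8f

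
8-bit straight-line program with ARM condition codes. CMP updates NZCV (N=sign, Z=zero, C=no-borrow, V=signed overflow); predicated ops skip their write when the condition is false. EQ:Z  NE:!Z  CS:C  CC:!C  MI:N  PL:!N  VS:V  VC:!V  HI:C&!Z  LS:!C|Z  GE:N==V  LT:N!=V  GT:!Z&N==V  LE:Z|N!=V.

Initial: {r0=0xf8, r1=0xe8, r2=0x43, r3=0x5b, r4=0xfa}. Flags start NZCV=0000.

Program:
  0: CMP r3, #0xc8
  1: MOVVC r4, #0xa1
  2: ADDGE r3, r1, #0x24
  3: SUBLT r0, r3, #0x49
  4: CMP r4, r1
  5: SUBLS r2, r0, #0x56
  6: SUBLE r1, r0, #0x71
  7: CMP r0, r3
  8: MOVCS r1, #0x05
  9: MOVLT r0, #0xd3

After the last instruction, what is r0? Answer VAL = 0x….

VAL = 0xd3

0: ✓ CMP  NZCV=1001
1: · MOVVC
2: ✓ ADDGE  r3←0x0c
3: · SUBLT
4: ✓ CMP  NZCV=0010
5: · SUBLS
6: · SUBLE
7: ✓ CMP  NZCV=1010
8: ✓ MOVCS  r1←0x05
9: ✓ MOVLT  r0←0xd3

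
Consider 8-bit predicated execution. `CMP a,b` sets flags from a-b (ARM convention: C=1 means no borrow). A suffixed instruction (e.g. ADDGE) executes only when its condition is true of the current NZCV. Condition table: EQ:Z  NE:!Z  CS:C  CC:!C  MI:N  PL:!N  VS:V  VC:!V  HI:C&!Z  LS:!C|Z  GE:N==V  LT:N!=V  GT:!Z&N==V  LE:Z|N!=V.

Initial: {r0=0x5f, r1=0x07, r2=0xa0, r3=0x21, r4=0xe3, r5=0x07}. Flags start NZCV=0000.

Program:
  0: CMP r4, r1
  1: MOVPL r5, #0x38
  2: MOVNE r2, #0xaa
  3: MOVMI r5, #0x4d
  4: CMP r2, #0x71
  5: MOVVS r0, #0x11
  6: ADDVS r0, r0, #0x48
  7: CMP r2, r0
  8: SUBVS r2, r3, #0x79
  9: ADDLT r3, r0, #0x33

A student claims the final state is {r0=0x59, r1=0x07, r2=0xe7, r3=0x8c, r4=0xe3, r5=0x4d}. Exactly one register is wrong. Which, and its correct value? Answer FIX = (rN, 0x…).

[0] flags=1010 → (cmp)
[1] flags=1010 PL?F → skip
[2] flags=1010 NE?T → r2=0xaa
[3] flags=1010 MI?T → r5=0x4d
[4] flags=0011 → (cmp)
[5] flags=0011 VS?T → r0=0x11
[6] flags=0011 VS?T → r0=0x59
[7] flags=0011 → (cmp)
[8] flags=0011 VS?T → r2=0xa8
[9] flags=0011 LT?T → r3=0x8c

FIX = (r2, 0xa8)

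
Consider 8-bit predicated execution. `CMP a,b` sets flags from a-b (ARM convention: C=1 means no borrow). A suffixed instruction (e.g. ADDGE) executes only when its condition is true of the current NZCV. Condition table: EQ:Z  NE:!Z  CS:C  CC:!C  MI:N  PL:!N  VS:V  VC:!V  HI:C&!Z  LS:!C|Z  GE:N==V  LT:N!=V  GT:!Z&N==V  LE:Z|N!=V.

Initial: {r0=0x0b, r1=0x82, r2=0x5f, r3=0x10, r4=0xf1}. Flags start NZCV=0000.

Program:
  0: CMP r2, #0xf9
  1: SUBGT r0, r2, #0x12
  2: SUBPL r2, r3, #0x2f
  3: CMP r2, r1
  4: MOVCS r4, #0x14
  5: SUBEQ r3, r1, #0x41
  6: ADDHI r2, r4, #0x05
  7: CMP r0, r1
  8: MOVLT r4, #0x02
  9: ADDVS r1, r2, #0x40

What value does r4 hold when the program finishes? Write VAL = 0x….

[0] flags=0000 → (cmp)
[1] flags=0000 GT?T → r0=0x4d
[2] flags=0000 PL?T → r2=0xe1
[3] flags=0010 → (cmp)
[4] flags=0010 CS?T → r4=0x14
[5] flags=0010 EQ?F → skip
[6] flags=0010 HI?T → r2=0x19
[7] flags=1001 → (cmp)
[8] flags=1001 LT?F → skip
[9] flags=1001 VS?T → r1=0x59

VAL = 0x14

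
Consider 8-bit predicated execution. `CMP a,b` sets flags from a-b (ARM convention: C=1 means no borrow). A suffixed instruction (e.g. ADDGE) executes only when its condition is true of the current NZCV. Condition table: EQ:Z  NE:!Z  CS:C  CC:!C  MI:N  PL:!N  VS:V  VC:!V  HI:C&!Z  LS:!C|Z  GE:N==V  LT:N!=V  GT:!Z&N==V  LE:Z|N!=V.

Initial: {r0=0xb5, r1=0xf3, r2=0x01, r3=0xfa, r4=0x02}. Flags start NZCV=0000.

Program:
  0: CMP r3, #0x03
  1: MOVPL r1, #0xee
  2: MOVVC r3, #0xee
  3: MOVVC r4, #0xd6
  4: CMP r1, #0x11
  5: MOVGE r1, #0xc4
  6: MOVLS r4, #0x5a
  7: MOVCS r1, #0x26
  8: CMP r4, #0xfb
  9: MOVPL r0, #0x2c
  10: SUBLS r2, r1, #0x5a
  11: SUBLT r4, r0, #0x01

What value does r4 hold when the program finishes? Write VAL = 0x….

VAL = 0xb4

0: ✓ CMP  NZCV=1010
1: · MOVPL
2: ✓ MOVVC  r3←0xee
3: ✓ MOVVC  r4←0xd6
4: ✓ CMP  NZCV=1010
5: · MOVGE
6: · MOVLS
7: ✓ MOVCS  r1←0x26
8: ✓ CMP  NZCV=1000
9: · MOVPL
10: ✓ SUBLS  r2←0xcc
11: ✓ SUBLT  r4←0xb4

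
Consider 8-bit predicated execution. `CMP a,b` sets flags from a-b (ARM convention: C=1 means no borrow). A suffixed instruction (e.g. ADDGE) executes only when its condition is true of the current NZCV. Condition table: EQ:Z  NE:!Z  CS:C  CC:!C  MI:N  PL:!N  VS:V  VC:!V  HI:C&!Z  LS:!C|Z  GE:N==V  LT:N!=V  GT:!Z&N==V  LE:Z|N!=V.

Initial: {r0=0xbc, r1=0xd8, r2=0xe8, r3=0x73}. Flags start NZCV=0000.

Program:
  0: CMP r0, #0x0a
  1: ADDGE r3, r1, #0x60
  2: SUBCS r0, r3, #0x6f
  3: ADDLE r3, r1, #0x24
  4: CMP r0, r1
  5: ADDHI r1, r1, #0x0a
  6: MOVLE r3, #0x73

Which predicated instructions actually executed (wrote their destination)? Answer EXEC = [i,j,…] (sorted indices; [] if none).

EXEC = [2,3]

[0] flags=1010 → (cmp)
[1] flags=1010 GE?F → skip
[2] flags=1010 CS?T → r0=0x04
[3] flags=1010 LE?T → r3=0xfc
[4] flags=0000 → (cmp)
[5] flags=0000 HI?F → skip
[6] flags=0000 LE?F → skip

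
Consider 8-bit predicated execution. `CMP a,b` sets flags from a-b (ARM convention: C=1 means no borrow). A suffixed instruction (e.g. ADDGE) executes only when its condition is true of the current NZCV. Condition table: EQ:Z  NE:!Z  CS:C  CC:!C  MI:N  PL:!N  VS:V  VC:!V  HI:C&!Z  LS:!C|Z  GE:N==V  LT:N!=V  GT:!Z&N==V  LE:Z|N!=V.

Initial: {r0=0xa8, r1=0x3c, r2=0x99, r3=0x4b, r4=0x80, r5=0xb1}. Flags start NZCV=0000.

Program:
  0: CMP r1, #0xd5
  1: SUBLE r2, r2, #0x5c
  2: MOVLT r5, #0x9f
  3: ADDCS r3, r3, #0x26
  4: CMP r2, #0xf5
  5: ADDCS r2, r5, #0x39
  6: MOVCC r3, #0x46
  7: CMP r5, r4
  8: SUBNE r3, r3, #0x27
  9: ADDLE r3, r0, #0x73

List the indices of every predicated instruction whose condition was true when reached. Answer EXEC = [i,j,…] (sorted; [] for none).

0: ✓ CMP  NZCV=0000
1: · SUBLE
2: · MOVLT
3: · ADDCS
4: ✓ CMP  NZCV=1000
5: · ADDCS
6: ✓ MOVCC  r3←0x46
7: ✓ CMP  NZCV=0010
8: ✓ SUBNE  r3←0x1f
9: · ADDLE

EXEC = [6,8]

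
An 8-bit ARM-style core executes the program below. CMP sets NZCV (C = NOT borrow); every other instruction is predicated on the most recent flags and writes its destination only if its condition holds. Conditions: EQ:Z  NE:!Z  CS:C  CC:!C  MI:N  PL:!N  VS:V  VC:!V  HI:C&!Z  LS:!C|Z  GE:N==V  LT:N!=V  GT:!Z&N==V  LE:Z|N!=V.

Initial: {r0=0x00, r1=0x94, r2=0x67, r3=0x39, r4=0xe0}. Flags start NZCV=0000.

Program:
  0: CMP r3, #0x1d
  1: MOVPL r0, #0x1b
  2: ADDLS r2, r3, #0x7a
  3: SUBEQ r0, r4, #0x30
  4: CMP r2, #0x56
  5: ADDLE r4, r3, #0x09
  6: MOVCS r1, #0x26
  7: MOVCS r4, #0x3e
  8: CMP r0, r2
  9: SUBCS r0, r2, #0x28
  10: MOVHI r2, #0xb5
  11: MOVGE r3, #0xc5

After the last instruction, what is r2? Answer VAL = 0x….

[0] flags=0010 → (cmp)
[1] flags=0010 PL?T → r0=0x1b
[2] flags=0010 LS?F → skip
[3] flags=0010 EQ?F → skip
[4] flags=0010 → (cmp)
[5] flags=0010 LE?F → skip
[6] flags=0010 CS?T → r1=0x26
[7] flags=0010 CS?T → r4=0x3e
[8] flags=1000 → (cmp)
[9] flags=1000 CS?F → skip
[10] flags=1000 HI?F → skip
[11] flags=1000 GE?F → skip

VAL = 0x67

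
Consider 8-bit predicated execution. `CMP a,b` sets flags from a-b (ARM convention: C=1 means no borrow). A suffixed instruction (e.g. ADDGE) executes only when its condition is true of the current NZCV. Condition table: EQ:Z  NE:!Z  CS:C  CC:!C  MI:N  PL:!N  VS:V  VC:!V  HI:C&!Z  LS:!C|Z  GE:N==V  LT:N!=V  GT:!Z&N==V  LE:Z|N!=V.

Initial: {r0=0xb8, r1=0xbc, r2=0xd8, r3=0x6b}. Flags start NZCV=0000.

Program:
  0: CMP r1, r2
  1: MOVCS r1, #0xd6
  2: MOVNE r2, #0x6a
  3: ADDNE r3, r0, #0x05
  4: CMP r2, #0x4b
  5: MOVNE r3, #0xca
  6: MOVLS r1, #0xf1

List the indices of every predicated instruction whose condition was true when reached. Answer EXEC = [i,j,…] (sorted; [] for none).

EXEC = [2,3,5]

0: ✓ CMP  NZCV=1000
1: · MOVCS
2: ✓ MOVNE  r2←0x6a
3: ✓ ADDNE  r3←0xbd
4: ✓ CMP  NZCV=0010
5: ✓ MOVNE  r3←0xca
6: · MOVLS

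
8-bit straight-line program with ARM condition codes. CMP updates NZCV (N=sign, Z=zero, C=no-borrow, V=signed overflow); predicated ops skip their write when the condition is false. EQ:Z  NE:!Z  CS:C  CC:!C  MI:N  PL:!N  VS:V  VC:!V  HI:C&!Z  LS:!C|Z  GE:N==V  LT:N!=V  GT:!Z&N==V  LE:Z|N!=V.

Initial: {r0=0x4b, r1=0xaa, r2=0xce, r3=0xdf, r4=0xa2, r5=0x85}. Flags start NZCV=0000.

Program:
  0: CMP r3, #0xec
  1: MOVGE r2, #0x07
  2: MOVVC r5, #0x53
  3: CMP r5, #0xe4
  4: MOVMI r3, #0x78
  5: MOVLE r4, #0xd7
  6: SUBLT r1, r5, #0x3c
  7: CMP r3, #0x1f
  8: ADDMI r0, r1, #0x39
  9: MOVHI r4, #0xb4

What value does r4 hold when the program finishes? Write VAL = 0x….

[0] flags=1000 → (cmp)
[1] flags=1000 GE?F → skip
[2] flags=1000 VC?T → r5=0x53
[3] flags=0000 → (cmp)
[4] flags=0000 MI?F → skip
[5] flags=0000 LE?F → skip
[6] flags=0000 LT?F → skip
[7] flags=1010 → (cmp)
[8] flags=1010 MI?T → r0=0xe3
[9] flags=1010 HI?T → r4=0xb4

VAL = 0xb4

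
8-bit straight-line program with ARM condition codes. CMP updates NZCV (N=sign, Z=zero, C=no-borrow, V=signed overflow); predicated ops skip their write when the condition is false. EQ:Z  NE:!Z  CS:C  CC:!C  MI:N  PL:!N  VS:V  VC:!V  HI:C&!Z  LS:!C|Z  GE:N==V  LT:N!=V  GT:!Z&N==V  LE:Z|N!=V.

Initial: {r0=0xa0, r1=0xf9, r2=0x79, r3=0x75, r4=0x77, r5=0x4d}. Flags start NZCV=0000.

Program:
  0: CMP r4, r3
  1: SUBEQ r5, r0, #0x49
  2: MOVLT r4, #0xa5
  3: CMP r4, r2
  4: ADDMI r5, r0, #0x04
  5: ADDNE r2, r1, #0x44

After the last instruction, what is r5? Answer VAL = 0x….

VAL = 0xa4

0: ✓ CMP  NZCV=0010
1: · SUBEQ
2: · MOVLT
3: ✓ CMP  NZCV=1000
4: ✓ ADDMI  r5←0xa4
5: ✓ ADDNE  r2←0x3d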